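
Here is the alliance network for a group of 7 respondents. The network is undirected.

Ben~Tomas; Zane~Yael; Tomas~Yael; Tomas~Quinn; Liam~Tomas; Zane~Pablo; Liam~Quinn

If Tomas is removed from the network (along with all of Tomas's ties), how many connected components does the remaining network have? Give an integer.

3

Without Tomas, the remaining ties split the others into: {Pablo, Yael, Zane}; {Ben}; {Liam, Quinn}.
That's 3 separate components.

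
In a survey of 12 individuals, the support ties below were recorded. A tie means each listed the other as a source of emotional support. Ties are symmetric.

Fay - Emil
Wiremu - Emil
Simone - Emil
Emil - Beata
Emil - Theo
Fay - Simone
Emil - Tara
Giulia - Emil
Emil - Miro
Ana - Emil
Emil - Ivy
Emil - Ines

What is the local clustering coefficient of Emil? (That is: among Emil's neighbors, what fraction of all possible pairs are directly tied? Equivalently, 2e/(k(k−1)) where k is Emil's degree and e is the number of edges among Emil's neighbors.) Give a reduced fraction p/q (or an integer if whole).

1/55

Emil's neighbors: Ana, Beata, Fay, Giulia, Ines, Ivy, Miro, Simone, Tara, Theo, and Wiremu (k = 11).
Possible neighbor pairs: C(11,2) = 55. Edges among them: Fay–Simone → e = 1.
Clustering(Emil) = 1/55.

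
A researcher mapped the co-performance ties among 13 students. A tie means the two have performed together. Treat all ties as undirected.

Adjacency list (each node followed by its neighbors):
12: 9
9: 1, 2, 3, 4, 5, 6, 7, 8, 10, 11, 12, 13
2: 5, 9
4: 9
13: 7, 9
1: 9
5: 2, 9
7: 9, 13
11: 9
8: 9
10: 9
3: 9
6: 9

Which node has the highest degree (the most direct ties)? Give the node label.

Degrees — 1:1, 2:2, 3:1, 4:1, 5:2, 6:1, 7:2, 8:1, 9:12, 10:1, 11:1, 12:1, 13:2.
The maximum is 12, attained only by 9.

9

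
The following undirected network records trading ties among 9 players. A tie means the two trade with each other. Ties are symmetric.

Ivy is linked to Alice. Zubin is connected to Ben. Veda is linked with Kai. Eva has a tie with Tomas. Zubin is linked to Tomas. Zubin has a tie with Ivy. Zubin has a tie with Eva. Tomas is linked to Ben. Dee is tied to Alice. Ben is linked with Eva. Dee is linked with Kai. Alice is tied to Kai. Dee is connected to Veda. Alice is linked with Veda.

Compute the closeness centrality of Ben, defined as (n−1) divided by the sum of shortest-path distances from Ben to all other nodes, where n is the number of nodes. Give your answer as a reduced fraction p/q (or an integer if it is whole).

2/5

Distances from Ben: Alice:3, Dee:4, Eva:1, Ivy:2, Kai:4, Tomas:1, Veda:4, Zubin:1. Sum = 20.
n = 9, so closeness = 8/20 = 2/5.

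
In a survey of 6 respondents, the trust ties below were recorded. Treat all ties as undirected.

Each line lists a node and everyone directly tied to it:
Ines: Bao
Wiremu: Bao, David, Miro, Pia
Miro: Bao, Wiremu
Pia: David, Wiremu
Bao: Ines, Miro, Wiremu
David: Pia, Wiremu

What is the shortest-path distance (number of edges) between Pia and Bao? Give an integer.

2

One shortest route is Pia – Wiremu – Bao, which uses 2 edges, and Pia and Bao are not directly tied, so nothing shorter exists. So d(Pia,Bao) = 2.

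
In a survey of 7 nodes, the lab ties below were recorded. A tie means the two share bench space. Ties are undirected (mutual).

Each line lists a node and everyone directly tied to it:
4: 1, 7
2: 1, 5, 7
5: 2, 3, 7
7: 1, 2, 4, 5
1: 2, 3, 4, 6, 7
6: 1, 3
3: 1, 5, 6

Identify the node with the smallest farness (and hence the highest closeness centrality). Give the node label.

Farness (sum of distances to all others) for each node — 1:7, 2:9, 3:9, 4:10, 5:9, 6:10, 7:8.
The smallest farness is 7, for 1, so 1 has the highest closeness.

1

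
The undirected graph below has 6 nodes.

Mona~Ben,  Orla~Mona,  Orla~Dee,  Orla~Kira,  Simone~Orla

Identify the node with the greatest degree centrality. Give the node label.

Orla

Degrees — Ben:1, Dee:1, Kira:1, Mona:2, Orla:4, Simone:1.
The maximum is 4, attained only by Orla.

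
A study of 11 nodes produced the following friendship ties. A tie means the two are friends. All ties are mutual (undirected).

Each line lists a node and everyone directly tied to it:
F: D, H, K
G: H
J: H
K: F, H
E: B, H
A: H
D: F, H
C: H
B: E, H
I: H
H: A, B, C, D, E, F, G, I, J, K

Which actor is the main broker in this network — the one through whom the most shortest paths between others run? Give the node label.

H

Unnormalized betweenness of each node: A:0, B:0, C:0, D:0, E:0, F:1/2, G:0, H:83/2, I:0, J:0, K:0.
H has the largest value, 83/2, making it the main broker — the node through which the most shortest paths run.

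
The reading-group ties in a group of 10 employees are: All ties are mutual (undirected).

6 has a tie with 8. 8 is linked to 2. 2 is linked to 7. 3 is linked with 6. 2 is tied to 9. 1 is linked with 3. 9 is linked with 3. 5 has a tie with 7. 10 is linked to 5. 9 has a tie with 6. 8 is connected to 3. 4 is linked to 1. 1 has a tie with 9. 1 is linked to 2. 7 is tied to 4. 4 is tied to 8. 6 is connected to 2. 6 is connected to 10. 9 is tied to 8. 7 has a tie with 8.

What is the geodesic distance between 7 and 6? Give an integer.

One shortest route is 7 – 2 – 6, which uses 2 edges, and 7 and 6 are not directly tied, so nothing shorter exists. So d(7,6) = 2.

2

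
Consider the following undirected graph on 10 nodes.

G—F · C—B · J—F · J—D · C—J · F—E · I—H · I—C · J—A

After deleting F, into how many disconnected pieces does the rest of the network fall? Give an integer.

3

Without F, the remaining ties split the others into: {G}; {A, B, C, D, H, I, J}; {E}.
That's 3 separate components.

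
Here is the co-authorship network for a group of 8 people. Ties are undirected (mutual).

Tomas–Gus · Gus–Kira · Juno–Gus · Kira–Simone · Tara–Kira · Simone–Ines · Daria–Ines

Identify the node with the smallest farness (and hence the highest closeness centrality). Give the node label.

Kira

Farness (sum of distances to all others) for each node — Daria:24, Gus:14, Ines:18, Juno:20, Kira:12, Simone:14, Tara:18, Tomas:20.
The smallest farness is 12, for Kira, so Kira has the highest closeness.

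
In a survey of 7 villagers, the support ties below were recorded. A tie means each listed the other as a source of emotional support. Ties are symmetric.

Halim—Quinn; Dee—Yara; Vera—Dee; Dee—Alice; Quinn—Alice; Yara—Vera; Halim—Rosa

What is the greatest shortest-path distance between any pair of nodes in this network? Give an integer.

5

Eccentricity of each node (its greatest distance to any other): Alice:3, Dee:4, Halim:4, Quinn:3, Rosa:5, Vera:5, Yara:5.
The maximum eccentricity is 5, realized for instance by the pair Rosa–Vera via Rosa – Halim – Quinn – Alice – Dee – Vera. So the diameter is 5.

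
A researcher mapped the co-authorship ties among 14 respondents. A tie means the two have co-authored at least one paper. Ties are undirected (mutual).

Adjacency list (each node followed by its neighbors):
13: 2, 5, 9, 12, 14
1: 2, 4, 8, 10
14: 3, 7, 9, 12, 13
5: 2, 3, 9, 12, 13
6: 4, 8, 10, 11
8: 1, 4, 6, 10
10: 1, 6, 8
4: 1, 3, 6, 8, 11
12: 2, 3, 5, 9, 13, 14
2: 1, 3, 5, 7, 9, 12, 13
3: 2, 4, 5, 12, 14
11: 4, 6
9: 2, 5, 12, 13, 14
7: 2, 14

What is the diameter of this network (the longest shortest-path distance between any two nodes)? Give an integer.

Eccentricity of each node (its greatest distance to any other): 1:3, 2:3, 3:3, 4:3, 5:3, 6:4, 7:4, 8:3, 9:4, 10:4, 11:4, 12:3, 13:4, 14:4.
The maximum eccentricity is 4, realized for instance by the pair 7–11 via 7 – 2 – 3 – 4 – 11. So the diameter is 4.

4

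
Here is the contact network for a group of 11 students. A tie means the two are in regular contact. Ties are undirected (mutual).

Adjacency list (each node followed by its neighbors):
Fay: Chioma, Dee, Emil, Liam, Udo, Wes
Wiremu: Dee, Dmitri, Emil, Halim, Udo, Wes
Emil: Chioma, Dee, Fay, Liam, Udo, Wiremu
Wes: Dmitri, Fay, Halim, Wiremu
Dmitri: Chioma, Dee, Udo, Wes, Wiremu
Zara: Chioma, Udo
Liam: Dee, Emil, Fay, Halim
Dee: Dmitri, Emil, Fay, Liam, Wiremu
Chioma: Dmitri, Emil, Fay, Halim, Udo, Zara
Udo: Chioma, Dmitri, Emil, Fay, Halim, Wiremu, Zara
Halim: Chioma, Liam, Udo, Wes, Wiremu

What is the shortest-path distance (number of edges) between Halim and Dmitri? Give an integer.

2

One shortest route is Halim – Wiremu – Dmitri, which uses 2 edges, and Halim and Dmitri are not directly tied, so nothing shorter exists. So d(Halim,Dmitri) = 2.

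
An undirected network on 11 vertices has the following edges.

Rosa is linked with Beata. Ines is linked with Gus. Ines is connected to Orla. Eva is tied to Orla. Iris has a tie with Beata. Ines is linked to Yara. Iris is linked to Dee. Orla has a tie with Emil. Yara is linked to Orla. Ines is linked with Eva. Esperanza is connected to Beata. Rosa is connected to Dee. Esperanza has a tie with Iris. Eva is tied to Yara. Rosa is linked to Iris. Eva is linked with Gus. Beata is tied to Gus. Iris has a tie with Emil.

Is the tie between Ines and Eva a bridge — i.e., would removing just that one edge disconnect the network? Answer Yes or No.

Even without that edge, Ines still reaches Eva via Ines – Orla – Eva, so the network stays connected. Not a bridge.

No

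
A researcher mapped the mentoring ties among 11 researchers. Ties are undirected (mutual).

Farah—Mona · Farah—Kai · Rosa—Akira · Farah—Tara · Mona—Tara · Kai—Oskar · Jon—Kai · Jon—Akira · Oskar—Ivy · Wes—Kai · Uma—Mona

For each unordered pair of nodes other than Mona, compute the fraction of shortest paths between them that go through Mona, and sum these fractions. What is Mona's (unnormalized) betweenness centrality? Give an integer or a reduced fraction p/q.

9

Pairs whose geodesics pass through Mona — Akira–Uma: 1; Farah–Uma: 1; Tara–Uma: 1; Jon–Uma: 1; Uma–Ivy: 1; Uma–Rosa: 1; Uma–Oskar: 1; Uma–Wes: 1; Uma–Kai: 1.
All other pairs contribute 0.
Summing the contributions gives betweenness(Mona) = 9.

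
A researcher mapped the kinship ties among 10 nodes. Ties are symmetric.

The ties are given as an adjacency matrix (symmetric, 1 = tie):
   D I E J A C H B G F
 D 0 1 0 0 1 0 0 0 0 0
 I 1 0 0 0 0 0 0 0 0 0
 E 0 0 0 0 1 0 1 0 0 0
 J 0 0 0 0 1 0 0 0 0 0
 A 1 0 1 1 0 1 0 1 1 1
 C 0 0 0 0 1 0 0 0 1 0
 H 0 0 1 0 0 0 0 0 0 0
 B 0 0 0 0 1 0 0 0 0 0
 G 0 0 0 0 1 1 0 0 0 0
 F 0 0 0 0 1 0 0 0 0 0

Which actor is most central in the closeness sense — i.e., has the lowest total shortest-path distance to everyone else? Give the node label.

A

Farness (sum of distances to all others) for each node — A:11, B:19, C:18, D:17, E:17, F:19, G:18, H:25, I:25, J:19.
The smallest farness is 11, for A, so A has the highest closeness.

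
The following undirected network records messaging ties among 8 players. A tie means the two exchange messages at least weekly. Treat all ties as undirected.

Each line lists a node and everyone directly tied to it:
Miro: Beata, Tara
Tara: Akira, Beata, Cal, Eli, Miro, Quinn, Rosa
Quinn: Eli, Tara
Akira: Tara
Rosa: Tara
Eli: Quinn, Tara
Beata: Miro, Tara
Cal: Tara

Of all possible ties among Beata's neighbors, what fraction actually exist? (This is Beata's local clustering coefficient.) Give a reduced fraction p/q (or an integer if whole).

Beata's neighbors: Miro and Tara (k = 2).
Possible neighbor pairs: C(2,2) = 1. Edges among them: Miro–Tara → e = 1.
Clustering(Beata) = 1/1.

1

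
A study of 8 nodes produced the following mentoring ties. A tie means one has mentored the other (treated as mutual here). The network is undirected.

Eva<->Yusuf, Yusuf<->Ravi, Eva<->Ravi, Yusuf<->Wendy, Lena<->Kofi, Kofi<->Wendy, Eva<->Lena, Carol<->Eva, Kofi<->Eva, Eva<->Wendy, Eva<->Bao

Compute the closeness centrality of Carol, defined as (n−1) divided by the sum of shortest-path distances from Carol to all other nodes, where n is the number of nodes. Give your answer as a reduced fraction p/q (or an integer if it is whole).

7/13

Distances from Carol: Bao:2, Eva:1, Kofi:2, Lena:2, Ravi:2, Wendy:2, Yusuf:2. Sum = 13.
n = 8, so closeness = 7/13.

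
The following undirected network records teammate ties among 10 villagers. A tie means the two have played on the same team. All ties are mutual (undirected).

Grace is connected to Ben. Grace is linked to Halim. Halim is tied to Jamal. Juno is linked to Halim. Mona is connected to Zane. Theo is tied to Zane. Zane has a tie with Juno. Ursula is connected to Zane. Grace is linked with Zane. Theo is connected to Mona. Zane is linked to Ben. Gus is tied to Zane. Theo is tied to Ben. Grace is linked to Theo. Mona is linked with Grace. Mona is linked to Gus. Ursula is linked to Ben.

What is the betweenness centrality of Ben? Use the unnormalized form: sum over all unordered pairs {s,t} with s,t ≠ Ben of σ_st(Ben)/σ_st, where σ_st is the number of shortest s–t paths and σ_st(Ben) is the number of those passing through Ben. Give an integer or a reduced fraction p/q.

5/3

Pairs whose geodesics pass through Ben — Halim–Ursula: 1/3; Jamal–Ursula: 1/3; Grace–Ursula: 1/2; Theo–Ursula: 1/2.
All other pairs contribute 0.
Summing the contributions gives betweenness(Ben) = 5/3.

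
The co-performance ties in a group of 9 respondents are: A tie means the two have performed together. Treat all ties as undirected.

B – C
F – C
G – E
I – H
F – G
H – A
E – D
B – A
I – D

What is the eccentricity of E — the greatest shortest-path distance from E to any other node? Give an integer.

4

Distances from E: A:4, B:4, C:3, D:1, F:2, G:1, H:3, I:2.
The largest is 4 (to B and A), so the eccentricity of E is 4.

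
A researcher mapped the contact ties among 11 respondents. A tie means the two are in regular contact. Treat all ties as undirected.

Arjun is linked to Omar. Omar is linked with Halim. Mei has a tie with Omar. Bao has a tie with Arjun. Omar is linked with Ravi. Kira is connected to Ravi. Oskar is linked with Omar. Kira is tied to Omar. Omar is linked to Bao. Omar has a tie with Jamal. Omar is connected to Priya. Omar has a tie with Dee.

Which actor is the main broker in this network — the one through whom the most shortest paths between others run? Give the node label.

Omar

Unnormalized betweenness of each node: Arjun:0, Bao:0, Dee:0, Halim:0, Jamal:0, Kira:0, Mei:0, Omar:43, Oskar:0, Priya:0, Ravi:0.
Omar has the largest value, 43, making it the main broker — the node through which the most shortest paths run.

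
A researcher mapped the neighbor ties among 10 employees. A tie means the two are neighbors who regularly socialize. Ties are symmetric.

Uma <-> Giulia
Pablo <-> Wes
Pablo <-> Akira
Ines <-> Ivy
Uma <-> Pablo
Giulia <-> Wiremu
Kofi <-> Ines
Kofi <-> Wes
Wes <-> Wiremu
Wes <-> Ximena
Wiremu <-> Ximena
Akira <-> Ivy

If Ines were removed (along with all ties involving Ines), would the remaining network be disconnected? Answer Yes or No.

No

Even without Ines, every remaining node can still reach every other (the residual graph is connected), so Ines is not a cut vertex.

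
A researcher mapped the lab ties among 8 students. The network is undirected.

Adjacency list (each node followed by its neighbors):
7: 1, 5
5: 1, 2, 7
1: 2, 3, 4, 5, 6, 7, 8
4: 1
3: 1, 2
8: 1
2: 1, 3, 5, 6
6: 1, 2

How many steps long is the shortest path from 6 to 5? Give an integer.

One shortest route is 6 – 1 – 5, which uses 2 edges, and 6 and 5 are not directly tied, so nothing shorter exists. So d(6,5) = 2.

2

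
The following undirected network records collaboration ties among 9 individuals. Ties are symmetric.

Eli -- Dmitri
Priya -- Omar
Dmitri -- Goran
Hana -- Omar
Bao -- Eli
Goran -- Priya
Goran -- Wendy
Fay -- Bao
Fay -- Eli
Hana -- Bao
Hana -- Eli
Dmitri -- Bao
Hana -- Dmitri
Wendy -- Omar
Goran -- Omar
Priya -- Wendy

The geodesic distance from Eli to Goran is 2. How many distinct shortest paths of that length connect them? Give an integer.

1

The shortest distance is 2, and the only length-2 path is Eli–Dmitri–Goran. So there is exactly 1 shortest path.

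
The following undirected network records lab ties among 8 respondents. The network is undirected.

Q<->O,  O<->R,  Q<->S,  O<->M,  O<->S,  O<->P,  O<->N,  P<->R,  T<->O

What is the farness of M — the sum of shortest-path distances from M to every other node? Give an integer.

13

Distances from M: N:2, O:1, P:2, Q:2, R:2, S:2, T:2.
Sum = 2 + 1 + 2 + 2 + 2 + 2 + 2 = 13.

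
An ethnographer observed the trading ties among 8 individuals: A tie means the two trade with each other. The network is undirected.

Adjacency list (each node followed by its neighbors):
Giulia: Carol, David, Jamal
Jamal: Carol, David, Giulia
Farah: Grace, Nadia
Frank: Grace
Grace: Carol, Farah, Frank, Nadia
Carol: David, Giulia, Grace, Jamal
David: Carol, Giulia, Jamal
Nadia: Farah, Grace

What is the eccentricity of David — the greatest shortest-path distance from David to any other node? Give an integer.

Distances from David: Carol:1, Farah:3, Frank:3, Giulia:1, Grace:2, Jamal:1, Nadia:3.
The largest is 3 (to Farah, Nadia, and Frank), so the eccentricity of David is 3.

3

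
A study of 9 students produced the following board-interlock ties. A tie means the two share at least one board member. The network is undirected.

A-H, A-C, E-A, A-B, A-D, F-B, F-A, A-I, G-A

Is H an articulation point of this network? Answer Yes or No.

No

Even without H, every remaining node can still reach every other (the residual graph is connected), so H is not a cut vertex.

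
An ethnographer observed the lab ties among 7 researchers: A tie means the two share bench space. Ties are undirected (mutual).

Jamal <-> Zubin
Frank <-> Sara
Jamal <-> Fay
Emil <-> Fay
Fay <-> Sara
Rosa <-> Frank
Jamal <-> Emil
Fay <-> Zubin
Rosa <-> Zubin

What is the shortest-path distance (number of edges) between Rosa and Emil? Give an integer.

One shortest route is Rosa – Zubin – Fay – Emil, which uses 3 edges, and at distance 2 from Rosa we only reach {Fay, Jamal, Sara}, which does not include Emil. So d(Rosa,Emil) = 3.

3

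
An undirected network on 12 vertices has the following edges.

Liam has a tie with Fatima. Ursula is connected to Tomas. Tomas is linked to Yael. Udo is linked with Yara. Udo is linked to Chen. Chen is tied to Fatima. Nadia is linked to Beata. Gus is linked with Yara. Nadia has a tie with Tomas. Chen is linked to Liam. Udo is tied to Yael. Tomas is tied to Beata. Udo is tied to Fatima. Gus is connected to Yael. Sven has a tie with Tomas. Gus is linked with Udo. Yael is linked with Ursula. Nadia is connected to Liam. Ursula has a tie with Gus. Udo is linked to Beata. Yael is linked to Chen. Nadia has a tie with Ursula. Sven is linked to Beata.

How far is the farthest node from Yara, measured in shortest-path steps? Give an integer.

Distances from Yara: Beata:2, Chen:2, Fatima:2, Gus:1, Liam:3, Nadia:3, Sven:3, Tomas:3, Udo:1, Ursula:2, Yael:2.
The largest is 3 (to Tomas, Nadia, Sven, and Liam), so the eccentricity of Yara is 3.

3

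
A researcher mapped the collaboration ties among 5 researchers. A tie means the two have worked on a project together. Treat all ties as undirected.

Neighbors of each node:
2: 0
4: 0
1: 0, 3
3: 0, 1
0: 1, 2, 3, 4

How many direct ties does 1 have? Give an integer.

1 is directly tied to 0 and 3. That is 2 neighbors, so the degree of 1 is 2.

2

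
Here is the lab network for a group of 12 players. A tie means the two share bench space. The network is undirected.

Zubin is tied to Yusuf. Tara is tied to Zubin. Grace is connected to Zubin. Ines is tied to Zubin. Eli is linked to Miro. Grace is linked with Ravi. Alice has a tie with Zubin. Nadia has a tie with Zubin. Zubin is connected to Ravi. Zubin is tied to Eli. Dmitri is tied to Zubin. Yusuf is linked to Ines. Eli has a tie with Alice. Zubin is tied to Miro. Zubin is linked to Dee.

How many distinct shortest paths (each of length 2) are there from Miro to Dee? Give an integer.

1

The shortest distance is 2, and the only length-2 path is Miro–Zubin–Dee. So there is exactly 1 shortest path.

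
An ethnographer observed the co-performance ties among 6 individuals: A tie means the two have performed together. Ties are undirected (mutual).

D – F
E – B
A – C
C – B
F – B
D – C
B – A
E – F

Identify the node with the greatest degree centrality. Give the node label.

Degrees — A:2, B:4, C:3, D:2, E:2, F:3.
The maximum is 4, attained only by B.

B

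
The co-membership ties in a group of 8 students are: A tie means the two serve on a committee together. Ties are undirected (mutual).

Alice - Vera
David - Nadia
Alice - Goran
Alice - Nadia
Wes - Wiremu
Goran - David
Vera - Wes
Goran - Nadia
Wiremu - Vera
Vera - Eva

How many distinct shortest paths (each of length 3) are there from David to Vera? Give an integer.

The shortest distance is 3. The length-3 paths are: David–Goran–Alice–Vera; David–Nadia–Alice–Vera.
That gives 2 distinct shortest paths.

2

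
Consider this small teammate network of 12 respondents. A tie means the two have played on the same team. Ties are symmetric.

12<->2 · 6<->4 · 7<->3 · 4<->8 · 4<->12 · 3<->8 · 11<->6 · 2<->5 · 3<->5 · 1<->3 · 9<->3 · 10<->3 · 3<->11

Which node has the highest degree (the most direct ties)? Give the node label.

Degrees — 1:1, 2:2, 3:7, 4:3, 5:2, 6:2, 7:1, 8:2, 9:1, 10:1, 11:2, 12:2.
The maximum is 7, attained only by 3.

3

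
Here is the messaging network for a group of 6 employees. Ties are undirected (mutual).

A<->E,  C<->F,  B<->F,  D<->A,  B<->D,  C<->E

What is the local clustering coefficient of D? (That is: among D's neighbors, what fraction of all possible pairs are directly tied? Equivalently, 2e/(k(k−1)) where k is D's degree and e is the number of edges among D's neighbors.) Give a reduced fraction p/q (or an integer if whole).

D's neighbors: A and B (k = 2).
Possible neighbor pairs: C(2,2) = 1. Edges among them: none → e = 0.
Clustering(D) = 0/1.

0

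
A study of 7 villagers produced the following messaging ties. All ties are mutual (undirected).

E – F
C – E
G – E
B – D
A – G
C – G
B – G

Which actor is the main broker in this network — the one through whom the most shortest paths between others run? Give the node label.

Unnormalized betweenness of each node: A:0, B:5, C:0, D:0, E:5, F:0, G:11.
G has the largest value, 11, making it the main broker — the node through which the most shortest paths run.

G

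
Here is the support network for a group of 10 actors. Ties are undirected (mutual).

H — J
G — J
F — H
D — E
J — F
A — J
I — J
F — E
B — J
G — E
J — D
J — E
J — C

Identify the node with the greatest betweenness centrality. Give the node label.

J

Unnormalized betweenness of each node: A:0, B:0, C:0, D:0, E:3/2, F:1/2, G:0, H:0, I:0, J:30.
J has the largest value, 30, making it the main broker — the node through which the most shortest paths run.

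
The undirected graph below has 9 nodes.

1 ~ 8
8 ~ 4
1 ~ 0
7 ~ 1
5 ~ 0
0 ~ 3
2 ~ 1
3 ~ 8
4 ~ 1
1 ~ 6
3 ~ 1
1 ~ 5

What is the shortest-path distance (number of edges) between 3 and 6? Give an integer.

One shortest route is 3 – 1 – 6, which uses 2 edges, and 3 and 6 are not directly tied, so nothing shorter exists. So d(3,6) = 2.

2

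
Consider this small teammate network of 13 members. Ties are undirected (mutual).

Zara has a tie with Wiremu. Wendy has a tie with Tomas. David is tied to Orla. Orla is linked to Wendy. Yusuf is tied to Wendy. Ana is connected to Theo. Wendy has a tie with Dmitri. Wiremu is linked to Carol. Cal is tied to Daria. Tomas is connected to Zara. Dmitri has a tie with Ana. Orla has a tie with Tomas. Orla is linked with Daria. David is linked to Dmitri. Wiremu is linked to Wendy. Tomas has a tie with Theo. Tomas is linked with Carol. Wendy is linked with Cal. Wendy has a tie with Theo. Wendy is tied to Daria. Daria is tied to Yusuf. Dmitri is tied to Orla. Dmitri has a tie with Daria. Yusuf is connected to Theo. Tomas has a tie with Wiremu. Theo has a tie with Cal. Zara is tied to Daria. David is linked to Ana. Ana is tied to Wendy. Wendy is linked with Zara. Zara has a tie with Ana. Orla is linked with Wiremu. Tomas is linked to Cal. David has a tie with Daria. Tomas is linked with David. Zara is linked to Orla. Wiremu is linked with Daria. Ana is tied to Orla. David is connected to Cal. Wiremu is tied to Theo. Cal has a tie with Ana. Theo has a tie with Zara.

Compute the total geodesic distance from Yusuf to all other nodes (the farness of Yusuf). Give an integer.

22

Distances from Yusuf: Ana:2, Cal:2, Carol:3, Daria:1, David:2, Dmitri:2, Orla:2, Theo:1, Tomas:2, Wendy:1, Wiremu:2, Zara:2.
Sum = 2 + 2 + 3 + 1 + 2 + 2 + 2 + 1 + 2 + 1 + 2 + 2 = 22.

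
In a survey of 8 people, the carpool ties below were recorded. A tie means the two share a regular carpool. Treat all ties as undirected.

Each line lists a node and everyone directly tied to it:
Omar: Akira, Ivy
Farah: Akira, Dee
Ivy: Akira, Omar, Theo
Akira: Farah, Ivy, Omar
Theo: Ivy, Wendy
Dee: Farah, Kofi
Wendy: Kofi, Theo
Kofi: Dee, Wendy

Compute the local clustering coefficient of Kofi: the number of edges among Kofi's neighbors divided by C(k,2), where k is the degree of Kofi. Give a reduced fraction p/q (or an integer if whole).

0

Kofi's neighbors: Dee and Wendy (k = 2).
Possible neighbor pairs: C(2,2) = 1. Edges among them: none → e = 0.
Clustering(Kofi) = 0/1.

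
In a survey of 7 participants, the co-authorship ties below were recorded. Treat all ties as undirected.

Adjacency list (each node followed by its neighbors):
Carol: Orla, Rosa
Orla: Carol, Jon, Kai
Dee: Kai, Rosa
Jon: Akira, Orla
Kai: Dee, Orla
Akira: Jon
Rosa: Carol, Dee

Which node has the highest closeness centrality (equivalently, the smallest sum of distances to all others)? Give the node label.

Farness (sum of distances to all others) for each node — Akira:17, Carol:11, Dee:13, Jon:12, Kai:11, Orla:9, Rosa:13.
The smallest farness is 9, for Orla, so Orla has the highest closeness.

Orla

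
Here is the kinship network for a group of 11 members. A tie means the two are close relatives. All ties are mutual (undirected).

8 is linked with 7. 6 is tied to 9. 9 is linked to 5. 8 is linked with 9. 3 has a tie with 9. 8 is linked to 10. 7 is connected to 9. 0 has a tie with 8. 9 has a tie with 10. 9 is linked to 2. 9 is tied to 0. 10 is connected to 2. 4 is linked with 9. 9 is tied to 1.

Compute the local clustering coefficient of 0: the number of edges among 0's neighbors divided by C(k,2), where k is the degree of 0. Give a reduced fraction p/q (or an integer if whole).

1

0's neighbors: 8 and 9 (k = 2).
Possible neighbor pairs: C(2,2) = 1. Edges among them: 8–9 → e = 1.
Clustering(0) = 1/1.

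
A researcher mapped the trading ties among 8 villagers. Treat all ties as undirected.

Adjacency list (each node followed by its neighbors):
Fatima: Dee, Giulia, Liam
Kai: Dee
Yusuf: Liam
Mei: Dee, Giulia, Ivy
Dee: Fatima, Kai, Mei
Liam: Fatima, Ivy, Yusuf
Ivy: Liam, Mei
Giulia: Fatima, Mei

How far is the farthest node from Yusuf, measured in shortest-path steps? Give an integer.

4

Distances from Yusuf: Dee:3, Fatima:2, Giulia:3, Ivy:2, Kai:4, Liam:1, Mei:3.
The largest is 4 (to Kai), so the eccentricity of Yusuf is 4.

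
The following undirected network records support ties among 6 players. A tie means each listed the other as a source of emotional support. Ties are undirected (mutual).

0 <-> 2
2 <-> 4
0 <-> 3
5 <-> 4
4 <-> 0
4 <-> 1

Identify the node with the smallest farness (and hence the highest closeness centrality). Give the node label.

4

Farness (sum of distances to all others) for each node — 0:7, 1:10, 2:8, 3:11, 4:6, 5:10.
The smallest farness is 6, for 4, so 4 has the highest closeness.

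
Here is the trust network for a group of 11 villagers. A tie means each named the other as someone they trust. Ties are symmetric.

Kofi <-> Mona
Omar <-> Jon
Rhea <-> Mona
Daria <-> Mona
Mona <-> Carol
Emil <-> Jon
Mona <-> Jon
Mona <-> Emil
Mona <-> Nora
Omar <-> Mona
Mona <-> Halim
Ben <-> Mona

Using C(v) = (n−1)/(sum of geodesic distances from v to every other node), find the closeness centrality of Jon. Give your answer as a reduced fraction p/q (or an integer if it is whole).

Distances from Jon: Ben:2, Carol:2, Daria:2, Emil:1, Halim:2, Kofi:2, Mona:1, Nora:2, Omar:1, Rhea:2. Sum = 17.
n = 11, so closeness = 10/17.

10/17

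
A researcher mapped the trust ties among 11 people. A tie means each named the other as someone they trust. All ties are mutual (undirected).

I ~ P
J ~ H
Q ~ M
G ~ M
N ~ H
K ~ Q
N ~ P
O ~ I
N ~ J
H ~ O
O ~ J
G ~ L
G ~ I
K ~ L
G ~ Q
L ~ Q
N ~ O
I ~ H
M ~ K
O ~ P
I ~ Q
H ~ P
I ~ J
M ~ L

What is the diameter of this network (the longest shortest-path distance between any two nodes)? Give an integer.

Eccentricity of each node (its greatest distance to any other): G:3, H:3, I:2, J:3, K:4, L:4, M:4, N:4, O:3, P:3, Q:3.
The maximum eccentricity is 4, realized for instance by the pair N–L via N – O – I – Q – L. So the diameter is 4.

4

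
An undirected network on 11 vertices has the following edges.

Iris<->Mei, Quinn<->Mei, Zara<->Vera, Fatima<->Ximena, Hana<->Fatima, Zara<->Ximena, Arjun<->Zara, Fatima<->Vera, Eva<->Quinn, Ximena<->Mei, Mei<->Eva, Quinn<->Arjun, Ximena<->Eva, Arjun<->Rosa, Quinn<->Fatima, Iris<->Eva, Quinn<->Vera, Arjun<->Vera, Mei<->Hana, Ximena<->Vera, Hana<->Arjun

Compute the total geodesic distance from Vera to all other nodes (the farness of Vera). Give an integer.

Distances from Vera: Arjun:1, Eva:2, Fatima:1, Hana:2, Iris:3, Mei:2, Quinn:1, Rosa:2, Ximena:1, Zara:1.
Sum = 1 + 2 + 1 + 2 + 3 + 2 + 1 + 2 + 1 + 1 = 16.

16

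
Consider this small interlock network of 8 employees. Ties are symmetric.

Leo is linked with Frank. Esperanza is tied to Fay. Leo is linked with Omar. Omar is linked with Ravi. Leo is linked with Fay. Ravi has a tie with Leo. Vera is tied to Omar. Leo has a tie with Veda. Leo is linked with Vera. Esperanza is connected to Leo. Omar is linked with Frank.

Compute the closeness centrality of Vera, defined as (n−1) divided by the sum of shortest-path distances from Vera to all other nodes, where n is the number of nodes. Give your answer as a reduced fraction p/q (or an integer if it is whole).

Distances from Vera: Esperanza:2, Fay:2, Frank:2, Leo:1, Omar:1, Ravi:2, Veda:2. Sum = 12.
n = 8, so closeness = 7/12.

7/12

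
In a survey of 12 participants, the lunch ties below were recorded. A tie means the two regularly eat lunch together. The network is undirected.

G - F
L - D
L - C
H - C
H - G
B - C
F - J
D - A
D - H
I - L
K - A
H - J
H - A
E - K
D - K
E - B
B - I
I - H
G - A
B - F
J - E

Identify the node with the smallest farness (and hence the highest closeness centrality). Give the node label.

H

Farness (sum of distances to all others) for each node — A:19, B:20, C:20, D:20, E:21, F:22, G:21, H:16, I:20, J:20, K:22, L:23.
The smallest farness is 16, for H, so H has the highest closeness.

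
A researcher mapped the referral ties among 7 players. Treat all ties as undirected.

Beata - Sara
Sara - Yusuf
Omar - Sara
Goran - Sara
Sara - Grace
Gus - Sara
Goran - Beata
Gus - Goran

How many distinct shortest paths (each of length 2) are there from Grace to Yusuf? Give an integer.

1

The shortest distance is 2, and the only length-2 path is Grace–Sara–Yusuf. So there is exactly 1 shortest path.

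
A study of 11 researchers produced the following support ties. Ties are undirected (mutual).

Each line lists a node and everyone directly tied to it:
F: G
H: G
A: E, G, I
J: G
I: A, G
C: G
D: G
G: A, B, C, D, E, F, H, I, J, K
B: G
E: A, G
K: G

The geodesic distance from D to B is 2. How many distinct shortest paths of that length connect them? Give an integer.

1

The shortest distance is 2, and the only length-2 path is D–G–B. So there is exactly 1 shortest path.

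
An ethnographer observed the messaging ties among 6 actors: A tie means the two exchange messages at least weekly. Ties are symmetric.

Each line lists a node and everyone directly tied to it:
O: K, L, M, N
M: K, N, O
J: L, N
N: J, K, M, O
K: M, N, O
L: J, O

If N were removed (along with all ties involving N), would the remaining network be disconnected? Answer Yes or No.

Even without N, every remaining node can still reach every other (the residual graph is connected), so N is not a cut vertex.

No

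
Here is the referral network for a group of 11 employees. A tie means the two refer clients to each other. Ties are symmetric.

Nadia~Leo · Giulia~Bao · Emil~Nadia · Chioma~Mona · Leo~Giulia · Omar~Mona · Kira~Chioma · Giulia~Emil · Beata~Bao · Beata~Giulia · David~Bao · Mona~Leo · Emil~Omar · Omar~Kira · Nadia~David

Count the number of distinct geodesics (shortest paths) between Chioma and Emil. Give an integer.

The shortest distance is 3. The length-3 paths are: Chioma–Kira–Omar–Emil; Chioma–Mona–Omar–Emil.
That gives 2 distinct shortest paths.

2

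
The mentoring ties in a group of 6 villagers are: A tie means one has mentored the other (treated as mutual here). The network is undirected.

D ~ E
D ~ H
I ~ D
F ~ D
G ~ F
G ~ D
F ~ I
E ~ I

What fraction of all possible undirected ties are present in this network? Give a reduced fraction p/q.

There are 8 edges and 6 nodes, so the maximum possible is C(6,2) = 15.
Density = 8/15.

8/15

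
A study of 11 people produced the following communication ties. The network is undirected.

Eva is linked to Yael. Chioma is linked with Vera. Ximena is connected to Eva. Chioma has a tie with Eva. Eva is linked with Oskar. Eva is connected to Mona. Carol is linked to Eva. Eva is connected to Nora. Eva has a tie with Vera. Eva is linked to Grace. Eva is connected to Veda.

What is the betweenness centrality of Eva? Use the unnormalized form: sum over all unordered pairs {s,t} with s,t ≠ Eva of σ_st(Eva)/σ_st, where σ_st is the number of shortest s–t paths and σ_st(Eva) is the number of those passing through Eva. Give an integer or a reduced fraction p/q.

44

Pairs whose geodesics pass through Eva — Yael–Mona: 1; Yael–Carol: 1; Yael–Grace: 1; Yael–Vera: 1; Yael–Oskar: 1; Yael–Chioma: 1; Yael–Veda: 1; Yael–Nora: 1; Yael–Ximena: 1; Mona–Carol: 1; Mona–Grace: 1; Mona–Vera: 1; Mona–Oskar: 1; Mona–Chioma: 1 … (+30 more pairs).
All other pairs contribute 0.
Summing the contributions gives betweenness(Eva) = 44.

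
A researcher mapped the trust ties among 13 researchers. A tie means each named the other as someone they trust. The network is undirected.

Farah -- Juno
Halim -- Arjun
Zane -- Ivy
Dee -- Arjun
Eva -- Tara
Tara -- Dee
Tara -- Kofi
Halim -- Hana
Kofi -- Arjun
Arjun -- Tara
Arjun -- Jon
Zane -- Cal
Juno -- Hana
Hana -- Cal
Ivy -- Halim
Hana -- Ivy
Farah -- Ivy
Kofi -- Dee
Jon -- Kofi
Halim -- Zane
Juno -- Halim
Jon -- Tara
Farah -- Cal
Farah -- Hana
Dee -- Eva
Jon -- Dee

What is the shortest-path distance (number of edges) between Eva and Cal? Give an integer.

One shortest route is Eva – Dee – Arjun – Halim – Zane – Cal, which uses 5 edges, and at distance 4 from Eva we only reach {Hana, Ivy, Juno, Zane}, which does not include Cal. So d(Eva,Cal) = 5.

5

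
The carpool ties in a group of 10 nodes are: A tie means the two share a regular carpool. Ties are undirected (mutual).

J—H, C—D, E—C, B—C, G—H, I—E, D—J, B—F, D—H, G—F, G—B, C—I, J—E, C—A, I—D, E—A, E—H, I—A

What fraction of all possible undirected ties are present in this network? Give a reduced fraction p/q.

2/5

There are 18 edges and 10 nodes, so the maximum possible is C(10,2) = 45.
Density = 18/45 = 2/5.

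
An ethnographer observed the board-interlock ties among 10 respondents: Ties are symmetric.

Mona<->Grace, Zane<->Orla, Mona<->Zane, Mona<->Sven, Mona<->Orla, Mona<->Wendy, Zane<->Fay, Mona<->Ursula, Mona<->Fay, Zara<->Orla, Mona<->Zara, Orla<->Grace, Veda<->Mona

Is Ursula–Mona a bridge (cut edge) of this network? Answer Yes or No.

Without the Ursula–Mona edge there is no alternate route between Ursula and Mona, so the network disconnects. It is a bridge.

Yes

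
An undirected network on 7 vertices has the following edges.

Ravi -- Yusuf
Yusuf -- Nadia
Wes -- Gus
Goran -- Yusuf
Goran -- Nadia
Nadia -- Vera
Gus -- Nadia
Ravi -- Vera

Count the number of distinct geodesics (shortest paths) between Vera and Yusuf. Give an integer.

The shortest distance is 2. The length-2 paths are: Vera–Nadia–Yusuf; Vera–Ravi–Yusuf.
That gives 2 distinct shortest paths.

2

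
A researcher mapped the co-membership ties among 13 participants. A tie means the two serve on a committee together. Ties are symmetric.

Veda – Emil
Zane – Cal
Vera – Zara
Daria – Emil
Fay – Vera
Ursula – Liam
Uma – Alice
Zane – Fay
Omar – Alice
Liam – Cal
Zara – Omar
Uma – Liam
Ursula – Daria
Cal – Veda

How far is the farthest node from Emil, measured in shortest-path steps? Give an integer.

Distances from Emil: Alice:5, Cal:2, Daria:1, Fay:4, Liam:3, Omar:6, Uma:4, Ursula:2, Veda:1, Vera:5, Zane:3, Zara:6.
The largest is 6 (to Omar and Zara), so the eccentricity of Emil is 6.

6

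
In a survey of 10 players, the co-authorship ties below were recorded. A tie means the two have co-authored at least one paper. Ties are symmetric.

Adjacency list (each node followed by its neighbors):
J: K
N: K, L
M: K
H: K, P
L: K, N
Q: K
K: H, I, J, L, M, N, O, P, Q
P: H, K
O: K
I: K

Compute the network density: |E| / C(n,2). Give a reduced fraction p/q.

11/45

There are 11 edges and 10 nodes, so the maximum possible is C(10,2) = 45.
Density = 11/45.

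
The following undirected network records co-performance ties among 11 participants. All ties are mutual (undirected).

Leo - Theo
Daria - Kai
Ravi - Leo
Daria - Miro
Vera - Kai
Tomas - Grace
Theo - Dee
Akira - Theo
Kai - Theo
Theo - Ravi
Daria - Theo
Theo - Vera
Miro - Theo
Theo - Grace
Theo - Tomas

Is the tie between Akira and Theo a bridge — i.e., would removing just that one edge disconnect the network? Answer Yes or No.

Yes

Without the Akira–Theo edge there is no alternate route between Akira and Theo, so the network disconnects. It is a bridge.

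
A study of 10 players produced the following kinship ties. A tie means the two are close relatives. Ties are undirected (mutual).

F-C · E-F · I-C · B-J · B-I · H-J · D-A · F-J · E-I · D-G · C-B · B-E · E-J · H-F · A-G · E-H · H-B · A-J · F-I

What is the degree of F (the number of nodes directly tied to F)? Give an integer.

F is directly tied to C, E, H, I, and J. That is 5 neighbors, so the degree of F is 5.

5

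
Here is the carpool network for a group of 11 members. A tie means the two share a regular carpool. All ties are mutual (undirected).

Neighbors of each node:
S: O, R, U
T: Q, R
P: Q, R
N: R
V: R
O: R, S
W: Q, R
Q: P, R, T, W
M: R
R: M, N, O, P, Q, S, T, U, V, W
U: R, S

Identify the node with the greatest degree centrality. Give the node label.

Degrees — M:1, N:1, O:2, P:2, Q:4, R:10, S:3, T:2, U:2, V:1, W:2.
The maximum is 10, attained only by R.

R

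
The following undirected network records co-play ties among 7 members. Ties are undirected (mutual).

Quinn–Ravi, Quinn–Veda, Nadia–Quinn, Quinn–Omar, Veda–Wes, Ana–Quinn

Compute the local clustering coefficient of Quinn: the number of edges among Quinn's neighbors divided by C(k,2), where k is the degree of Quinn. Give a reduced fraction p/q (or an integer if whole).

Quinn's neighbors: Ana, Nadia, Omar, Ravi, and Veda (k = 5).
Possible neighbor pairs: C(5,2) = 10. Edges among them: none → e = 0.
Clustering(Quinn) = 0/10 = 0.

0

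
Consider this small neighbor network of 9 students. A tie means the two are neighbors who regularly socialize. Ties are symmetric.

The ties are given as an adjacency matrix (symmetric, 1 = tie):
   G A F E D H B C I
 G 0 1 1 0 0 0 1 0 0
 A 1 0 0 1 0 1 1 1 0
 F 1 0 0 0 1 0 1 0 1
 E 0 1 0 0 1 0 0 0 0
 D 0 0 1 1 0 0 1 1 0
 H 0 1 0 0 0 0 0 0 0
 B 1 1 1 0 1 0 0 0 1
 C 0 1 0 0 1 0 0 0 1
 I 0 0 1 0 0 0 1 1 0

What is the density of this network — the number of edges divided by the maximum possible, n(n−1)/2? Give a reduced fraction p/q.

There are 15 edges and 9 nodes, so the maximum possible is C(9,2) = 36.
Density = 15/36 = 5/12.

5/12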